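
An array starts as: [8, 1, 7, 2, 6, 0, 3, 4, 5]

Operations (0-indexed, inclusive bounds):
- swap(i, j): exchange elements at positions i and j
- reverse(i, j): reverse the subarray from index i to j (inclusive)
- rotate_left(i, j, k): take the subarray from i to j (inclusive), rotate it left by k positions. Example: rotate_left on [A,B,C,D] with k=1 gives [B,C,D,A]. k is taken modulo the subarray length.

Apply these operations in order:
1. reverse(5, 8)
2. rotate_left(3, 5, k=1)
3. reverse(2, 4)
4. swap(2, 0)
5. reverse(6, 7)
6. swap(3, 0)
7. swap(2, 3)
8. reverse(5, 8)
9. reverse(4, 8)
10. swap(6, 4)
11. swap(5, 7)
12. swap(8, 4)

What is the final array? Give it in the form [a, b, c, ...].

Answer: [6, 1, 5, 8, 7, 0, 2, 3, 4]

Derivation:
After 1 (reverse(5, 8)): [8, 1, 7, 2, 6, 5, 4, 3, 0]
After 2 (rotate_left(3, 5, k=1)): [8, 1, 7, 6, 5, 2, 4, 3, 0]
After 3 (reverse(2, 4)): [8, 1, 5, 6, 7, 2, 4, 3, 0]
After 4 (swap(2, 0)): [5, 1, 8, 6, 7, 2, 4, 3, 0]
After 5 (reverse(6, 7)): [5, 1, 8, 6, 7, 2, 3, 4, 0]
After 6 (swap(3, 0)): [6, 1, 8, 5, 7, 2, 3, 4, 0]
After 7 (swap(2, 3)): [6, 1, 5, 8, 7, 2, 3, 4, 0]
After 8 (reverse(5, 8)): [6, 1, 5, 8, 7, 0, 4, 3, 2]
After 9 (reverse(4, 8)): [6, 1, 5, 8, 2, 3, 4, 0, 7]
After 10 (swap(6, 4)): [6, 1, 5, 8, 4, 3, 2, 0, 7]
After 11 (swap(5, 7)): [6, 1, 5, 8, 4, 0, 2, 3, 7]
After 12 (swap(8, 4)): [6, 1, 5, 8, 7, 0, 2, 3, 4]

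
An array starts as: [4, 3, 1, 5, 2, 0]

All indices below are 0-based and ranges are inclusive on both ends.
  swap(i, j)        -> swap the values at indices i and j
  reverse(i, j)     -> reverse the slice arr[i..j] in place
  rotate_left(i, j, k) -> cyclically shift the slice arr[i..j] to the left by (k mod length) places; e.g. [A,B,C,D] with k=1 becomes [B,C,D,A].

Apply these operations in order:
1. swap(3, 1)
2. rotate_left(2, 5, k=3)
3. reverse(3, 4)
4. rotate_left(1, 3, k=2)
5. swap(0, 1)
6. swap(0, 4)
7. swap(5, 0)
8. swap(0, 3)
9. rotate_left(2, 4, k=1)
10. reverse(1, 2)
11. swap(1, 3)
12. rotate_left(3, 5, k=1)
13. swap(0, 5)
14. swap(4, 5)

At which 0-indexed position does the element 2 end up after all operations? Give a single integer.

Answer: 0

Derivation:
After 1 (swap(3, 1)): [4, 5, 1, 3, 2, 0]
After 2 (rotate_left(2, 5, k=3)): [4, 5, 0, 1, 3, 2]
After 3 (reverse(3, 4)): [4, 5, 0, 3, 1, 2]
After 4 (rotate_left(1, 3, k=2)): [4, 3, 5, 0, 1, 2]
After 5 (swap(0, 1)): [3, 4, 5, 0, 1, 2]
After 6 (swap(0, 4)): [1, 4, 5, 0, 3, 2]
After 7 (swap(5, 0)): [2, 4, 5, 0, 3, 1]
After 8 (swap(0, 3)): [0, 4, 5, 2, 3, 1]
After 9 (rotate_left(2, 4, k=1)): [0, 4, 2, 3, 5, 1]
After 10 (reverse(1, 2)): [0, 2, 4, 3, 5, 1]
After 11 (swap(1, 3)): [0, 3, 4, 2, 5, 1]
After 12 (rotate_left(3, 5, k=1)): [0, 3, 4, 5, 1, 2]
After 13 (swap(0, 5)): [2, 3, 4, 5, 1, 0]
After 14 (swap(4, 5)): [2, 3, 4, 5, 0, 1]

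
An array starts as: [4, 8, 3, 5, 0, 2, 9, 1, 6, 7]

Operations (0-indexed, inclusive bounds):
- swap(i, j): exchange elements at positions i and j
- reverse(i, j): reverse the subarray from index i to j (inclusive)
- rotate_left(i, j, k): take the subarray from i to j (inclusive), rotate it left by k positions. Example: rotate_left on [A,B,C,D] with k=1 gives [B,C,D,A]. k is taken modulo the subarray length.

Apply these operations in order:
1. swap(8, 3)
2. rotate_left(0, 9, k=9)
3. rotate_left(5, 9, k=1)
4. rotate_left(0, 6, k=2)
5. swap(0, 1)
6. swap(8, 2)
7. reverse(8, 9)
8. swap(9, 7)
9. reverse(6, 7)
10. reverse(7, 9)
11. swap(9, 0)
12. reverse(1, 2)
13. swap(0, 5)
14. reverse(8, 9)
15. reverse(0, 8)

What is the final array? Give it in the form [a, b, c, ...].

After 1 (swap(8, 3)): [4, 8, 3, 6, 0, 2, 9, 1, 5, 7]
After 2 (rotate_left(0, 9, k=9)): [7, 4, 8, 3, 6, 0, 2, 9, 1, 5]
After 3 (rotate_left(5, 9, k=1)): [7, 4, 8, 3, 6, 2, 9, 1, 5, 0]
After 4 (rotate_left(0, 6, k=2)): [8, 3, 6, 2, 9, 7, 4, 1, 5, 0]
After 5 (swap(0, 1)): [3, 8, 6, 2, 9, 7, 4, 1, 5, 0]
After 6 (swap(8, 2)): [3, 8, 5, 2, 9, 7, 4, 1, 6, 0]
After 7 (reverse(8, 9)): [3, 8, 5, 2, 9, 7, 4, 1, 0, 6]
After 8 (swap(9, 7)): [3, 8, 5, 2, 9, 7, 4, 6, 0, 1]
After 9 (reverse(6, 7)): [3, 8, 5, 2, 9, 7, 6, 4, 0, 1]
After 10 (reverse(7, 9)): [3, 8, 5, 2, 9, 7, 6, 1, 0, 4]
After 11 (swap(9, 0)): [4, 8, 5, 2, 9, 7, 6, 1, 0, 3]
After 12 (reverse(1, 2)): [4, 5, 8, 2, 9, 7, 6, 1, 0, 3]
After 13 (swap(0, 5)): [7, 5, 8, 2, 9, 4, 6, 1, 0, 3]
After 14 (reverse(8, 9)): [7, 5, 8, 2, 9, 4, 6, 1, 3, 0]
After 15 (reverse(0, 8)): [3, 1, 6, 4, 9, 2, 8, 5, 7, 0]

Answer: [3, 1, 6, 4, 9, 2, 8, 5, 7, 0]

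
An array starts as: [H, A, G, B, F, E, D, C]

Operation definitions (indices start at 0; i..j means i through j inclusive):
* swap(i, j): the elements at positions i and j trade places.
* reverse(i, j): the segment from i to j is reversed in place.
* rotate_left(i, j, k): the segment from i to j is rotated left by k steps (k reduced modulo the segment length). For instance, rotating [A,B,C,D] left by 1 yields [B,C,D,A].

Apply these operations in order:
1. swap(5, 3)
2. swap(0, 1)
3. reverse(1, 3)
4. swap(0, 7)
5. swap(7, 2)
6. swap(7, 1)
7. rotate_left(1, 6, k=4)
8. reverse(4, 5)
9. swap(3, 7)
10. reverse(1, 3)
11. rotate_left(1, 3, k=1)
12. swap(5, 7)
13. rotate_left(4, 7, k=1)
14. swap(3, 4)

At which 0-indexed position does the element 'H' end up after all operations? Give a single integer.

After 1 (swap(5, 3)): [H, A, G, E, F, B, D, C]
After 2 (swap(0, 1)): [A, H, G, E, F, B, D, C]
After 3 (reverse(1, 3)): [A, E, G, H, F, B, D, C]
After 4 (swap(0, 7)): [C, E, G, H, F, B, D, A]
After 5 (swap(7, 2)): [C, E, A, H, F, B, D, G]
After 6 (swap(7, 1)): [C, G, A, H, F, B, D, E]
After 7 (rotate_left(1, 6, k=4)): [C, B, D, G, A, H, F, E]
After 8 (reverse(4, 5)): [C, B, D, G, H, A, F, E]
After 9 (swap(3, 7)): [C, B, D, E, H, A, F, G]
After 10 (reverse(1, 3)): [C, E, D, B, H, A, F, G]
After 11 (rotate_left(1, 3, k=1)): [C, D, B, E, H, A, F, G]
After 12 (swap(5, 7)): [C, D, B, E, H, G, F, A]
After 13 (rotate_left(4, 7, k=1)): [C, D, B, E, G, F, A, H]
After 14 (swap(3, 4)): [C, D, B, G, E, F, A, H]

Answer: 7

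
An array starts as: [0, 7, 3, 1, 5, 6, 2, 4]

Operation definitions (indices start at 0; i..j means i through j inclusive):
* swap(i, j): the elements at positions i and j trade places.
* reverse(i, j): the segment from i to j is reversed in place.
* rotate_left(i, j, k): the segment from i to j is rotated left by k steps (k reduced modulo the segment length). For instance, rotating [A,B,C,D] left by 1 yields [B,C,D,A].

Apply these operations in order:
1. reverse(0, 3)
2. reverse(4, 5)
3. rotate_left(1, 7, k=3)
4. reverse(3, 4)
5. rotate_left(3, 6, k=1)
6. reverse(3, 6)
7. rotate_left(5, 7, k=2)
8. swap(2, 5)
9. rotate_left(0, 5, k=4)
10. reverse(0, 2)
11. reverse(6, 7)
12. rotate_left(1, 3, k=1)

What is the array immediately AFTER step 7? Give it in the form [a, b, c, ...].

After 1 (reverse(0, 3)): [1, 3, 7, 0, 5, 6, 2, 4]
After 2 (reverse(4, 5)): [1, 3, 7, 0, 6, 5, 2, 4]
After 3 (rotate_left(1, 7, k=3)): [1, 6, 5, 2, 4, 3, 7, 0]
After 4 (reverse(3, 4)): [1, 6, 5, 4, 2, 3, 7, 0]
After 5 (rotate_left(3, 6, k=1)): [1, 6, 5, 2, 3, 7, 4, 0]
After 6 (reverse(3, 6)): [1, 6, 5, 4, 7, 3, 2, 0]
After 7 (rotate_left(5, 7, k=2)): [1, 6, 5, 4, 7, 0, 3, 2]

Answer: [1, 6, 5, 4, 7, 0, 3, 2]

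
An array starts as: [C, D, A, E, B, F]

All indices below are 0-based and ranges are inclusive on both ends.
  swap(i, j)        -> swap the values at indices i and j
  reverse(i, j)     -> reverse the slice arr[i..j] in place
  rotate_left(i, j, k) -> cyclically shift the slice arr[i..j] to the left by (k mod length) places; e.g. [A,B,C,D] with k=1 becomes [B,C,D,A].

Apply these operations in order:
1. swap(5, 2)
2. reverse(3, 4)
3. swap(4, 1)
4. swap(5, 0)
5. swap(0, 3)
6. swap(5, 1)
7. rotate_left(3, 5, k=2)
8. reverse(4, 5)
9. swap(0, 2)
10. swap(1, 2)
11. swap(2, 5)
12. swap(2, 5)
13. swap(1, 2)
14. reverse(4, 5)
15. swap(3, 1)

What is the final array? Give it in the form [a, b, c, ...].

After 1 (swap(5, 2)): [C, D, F, E, B, A]
After 2 (reverse(3, 4)): [C, D, F, B, E, A]
After 3 (swap(4, 1)): [C, E, F, B, D, A]
After 4 (swap(5, 0)): [A, E, F, B, D, C]
After 5 (swap(0, 3)): [B, E, F, A, D, C]
After 6 (swap(5, 1)): [B, C, F, A, D, E]
After 7 (rotate_left(3, 5, k=2)): [B, C, F, E, A, D]
After 8 (reverse(4, 5)): [B, C, F, E, D, A]
After 9 (swap(0, 2)): [F, C, B, E, D, A]
After 10 (swap(1, 2)): [F, B, C, E, D, A]
After 11 (swap(2, 5)): [F, B, A, E, D, C]
After 12 (swap(2, 5)): [F, B, C, E, D, A]
After 13 (swap(1, 2)): [F, C, B, E, D, A]
After 14 (reverse(4, 5)): [F, C, B, E, A, D]
After 15 (swap(3, 1)): [F, E, B, C, A, D]

Answer: [F, E, B, C, A, D]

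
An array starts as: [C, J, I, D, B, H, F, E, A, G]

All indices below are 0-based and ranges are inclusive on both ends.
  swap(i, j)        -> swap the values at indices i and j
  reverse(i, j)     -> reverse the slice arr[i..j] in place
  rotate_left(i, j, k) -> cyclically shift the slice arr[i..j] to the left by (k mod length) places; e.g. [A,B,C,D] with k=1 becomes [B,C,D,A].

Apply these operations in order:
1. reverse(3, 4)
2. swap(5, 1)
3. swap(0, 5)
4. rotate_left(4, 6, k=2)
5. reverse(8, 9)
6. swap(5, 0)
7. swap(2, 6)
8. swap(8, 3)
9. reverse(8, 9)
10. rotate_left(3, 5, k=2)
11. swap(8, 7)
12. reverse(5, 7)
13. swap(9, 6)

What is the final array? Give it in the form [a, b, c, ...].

After 1 (reverse(3, 4)): [C, J, I, B, D, H, F, E, A, G]
After 2 (swap(5, 1)): [C, H, I, B, D, J, F, E, A, G]
After 3 (swap(0, 5)): [J, H, I, B, D, C, F, E, A, G]
After 4 (rotate_left(4, 6, k=2)): [J, H, I, B, F, D, C, E, A, G]
After 5 (reverse(8, 9)): [J, H, I, B, F, D, C, E, G, A]
After 6 (swap(5, 0)): [D, H, I, B, F, J, C, E, G, A]
After 7 (swap(2, 6)): [D, H, C, B, F, J, I, E, G, A]
After 8 (swap(8, 3)): [D, H, C, G, F, J, I, E, B, A]
After 9 (reverse(8, 9)): [D, H, C, G, F, J, I, E, A, B]
After 10 (rotate_left(3, 5, k=2)): [D, H, C, J, G, F, I, E, A, B]
After 11 (swap(8, 7)): [D, H, C, J, G, F, I, A, E, B]
After 12 (reverse(5, 7)): [D, H, C, J, G, A, I, F, E, B]
After 13 (swap(9, 6)): [D, H, C, J, G, A, B, F, E, I]

Answer: [D, H, C, J, G, A, B, F, E, I]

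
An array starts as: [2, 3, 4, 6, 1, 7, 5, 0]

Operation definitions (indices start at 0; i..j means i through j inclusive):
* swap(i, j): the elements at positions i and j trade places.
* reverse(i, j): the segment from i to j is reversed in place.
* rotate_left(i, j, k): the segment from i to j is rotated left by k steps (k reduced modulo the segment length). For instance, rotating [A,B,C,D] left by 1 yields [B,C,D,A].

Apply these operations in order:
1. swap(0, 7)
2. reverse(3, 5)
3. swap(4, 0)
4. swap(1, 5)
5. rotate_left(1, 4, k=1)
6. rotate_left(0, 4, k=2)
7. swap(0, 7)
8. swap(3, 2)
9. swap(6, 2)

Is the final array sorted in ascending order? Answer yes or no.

Answer: no

Derivation:
After 1 (swap(0, 7)): [0, 3, 4, 6, 1, 7, 5, 2]
After 2 (reverse(3, 5)): [0, 3, 4, 7, 1, 6, 5, 2]
After 3 (swap(4, 0)): [1, 3, 4, 7, 0, 6, 5, 2]
After 4 (swap(1, 5)): [1, 6, 4, 7, 0, 3, 5, 2]
After 5 (rotate_left(1, 4, k=1)): [1, 4, 7, 0, 6, 3, 5, 2]
After 6 (rotate_left(0, 4, k=2)): [7, 0, 6, 1, 4, 3, 5, 2]
After 7 (swap(0, 7)): [2, 0, 6, 1, 4, 3, 5, 7]
After 8 (swap(3, 2)): [2, 0, 1, 6, 4, 3, 5, 7]
After 9 (swap(6, 2)): [2, 0, 5, 6, 4, 3, 1, 7]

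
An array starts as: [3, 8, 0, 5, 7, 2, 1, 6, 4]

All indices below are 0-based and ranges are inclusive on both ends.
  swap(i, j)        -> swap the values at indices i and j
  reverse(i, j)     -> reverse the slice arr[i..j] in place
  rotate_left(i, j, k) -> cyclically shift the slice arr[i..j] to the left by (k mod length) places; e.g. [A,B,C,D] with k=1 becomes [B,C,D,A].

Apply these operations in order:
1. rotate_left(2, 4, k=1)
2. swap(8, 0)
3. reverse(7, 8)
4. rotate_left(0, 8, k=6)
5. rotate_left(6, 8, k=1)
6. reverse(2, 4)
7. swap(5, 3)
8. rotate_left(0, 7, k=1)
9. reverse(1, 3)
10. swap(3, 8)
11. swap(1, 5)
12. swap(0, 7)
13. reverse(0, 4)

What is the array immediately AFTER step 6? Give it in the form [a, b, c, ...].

Answer: [1, 3, 8, 4, 6, 5, 0, 2, 7]

Derivation:
After 1 (rotate_left(2, 4, k=1)): [3, 8, 5, 7, 0, 2, 1, 6, 4]
After 2 (swap(8, 0)): [4, 8, 5, 7, 0, 2, 1, 6, 3]
After 3 (reverse(7, 8)): [4, 8, 5, 7, 0, 2, 1, 3, 6]
After 4 (rotate_left(0, 8, k=6)): [1, 3, 6, 4, 8, 5, 7, 0, 2]
After 5 (rotate_left(6, 8, k=1)): [1, 3, 6, 4, 8, 5, 0, 2, 7]
After 6 (reverse(2, 4)): [1, 3, 8, 4, 6, 5, 0, 2, 7]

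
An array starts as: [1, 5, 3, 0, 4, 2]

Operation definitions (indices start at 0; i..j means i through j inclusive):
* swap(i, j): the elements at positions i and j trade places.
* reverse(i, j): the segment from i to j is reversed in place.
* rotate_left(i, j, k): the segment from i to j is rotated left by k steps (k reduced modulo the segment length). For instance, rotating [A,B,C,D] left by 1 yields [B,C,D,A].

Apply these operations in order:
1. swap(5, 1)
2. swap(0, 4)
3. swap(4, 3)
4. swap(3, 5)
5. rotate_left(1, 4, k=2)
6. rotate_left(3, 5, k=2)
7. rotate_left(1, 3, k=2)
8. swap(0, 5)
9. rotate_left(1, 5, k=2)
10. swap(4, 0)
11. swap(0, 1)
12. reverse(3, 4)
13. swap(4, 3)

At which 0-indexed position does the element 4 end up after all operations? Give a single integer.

After 1 (swap(5, 1)): [1, 2, 3, 0, 4, 5]
After 2 (swap(0, 4)): [4, 2, 3, 0, 1, 5]
After 3 (swap(4, 3)): [4, 2, 3, 1, 0, 5]
After 4 (swap(3, 5)): [4, 2, 3, 5, 0, 1]
After 5 (rotate_left(1, 4, k=2)): [4, 5, 0, 2, 3, 1]
After 6 (rotate_left(3, 5, k=2)): [4, 5, 0, 1, 2, 3]
After 7 (rotate_left(1, 3, k=2)): [4, 1, 5, 0, 2, 3]
After 8 (swap(0, 5)): [3, 1, 5, 0, 2, 4]
After 9 (rotate_left(1, 5, k=2)): [3, 0, 2, 4, 1, 5]
After 10 (swap(4, 0)): [1, 0, 2, 4, 3, 5]
After 11 (swap(0, 1)): [0, 1, 2, 4, 3, 5]
After 12 (reverse(3, 4)): [0, 1, 2, 3, 4, 5]
After 13 (swap(4, 3)): [0, 1, 2, 4, 3, 5]

Answer: 3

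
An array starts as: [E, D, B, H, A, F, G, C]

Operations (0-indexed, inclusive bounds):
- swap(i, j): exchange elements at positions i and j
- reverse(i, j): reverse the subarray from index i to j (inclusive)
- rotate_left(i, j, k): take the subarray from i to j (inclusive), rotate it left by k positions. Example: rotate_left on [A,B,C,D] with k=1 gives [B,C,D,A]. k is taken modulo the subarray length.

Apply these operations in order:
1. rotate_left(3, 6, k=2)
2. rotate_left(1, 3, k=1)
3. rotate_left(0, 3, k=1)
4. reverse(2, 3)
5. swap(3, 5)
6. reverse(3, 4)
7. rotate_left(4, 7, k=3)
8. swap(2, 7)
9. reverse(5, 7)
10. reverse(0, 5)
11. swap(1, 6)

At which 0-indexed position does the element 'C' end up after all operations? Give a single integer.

Answer: 6

Derivation:
After 1 (rotate_left(3, 6, k=2)): [E, D, B, F, G, H, A, C]
After 2 (rotate_left(1, 3, k=1)): [E, B, F, D, G, H, A, C]
After 3 (rotate_left(0, 3, k=1)): [B, F, D, E, G, H, A, C]
After 4 (reverse(2, 3)): [B, F, E, D, G, H, A, C]
After 5 (swap(3, 5)): [B, F, E, H, G, D, A, C]
After 6 (reverse(3, 4)): [B, F, E, G, H, D, A, C]
After 7 (rotate_left(4, 7, k=3)): [B, F, E, G, C, H, D, A]
After 8 (swap(2, 7)): [B, F, A, G, C, H, D, E]
After 9 (reverse(5, 7)): [B, F, A, G, C, E, D, H]
After 10 (reverse(0, 5)): [E, C, G, A, F, B, D, H]
After 11 (swap(1, 6)): [E, D, G, A, F, B, C, H]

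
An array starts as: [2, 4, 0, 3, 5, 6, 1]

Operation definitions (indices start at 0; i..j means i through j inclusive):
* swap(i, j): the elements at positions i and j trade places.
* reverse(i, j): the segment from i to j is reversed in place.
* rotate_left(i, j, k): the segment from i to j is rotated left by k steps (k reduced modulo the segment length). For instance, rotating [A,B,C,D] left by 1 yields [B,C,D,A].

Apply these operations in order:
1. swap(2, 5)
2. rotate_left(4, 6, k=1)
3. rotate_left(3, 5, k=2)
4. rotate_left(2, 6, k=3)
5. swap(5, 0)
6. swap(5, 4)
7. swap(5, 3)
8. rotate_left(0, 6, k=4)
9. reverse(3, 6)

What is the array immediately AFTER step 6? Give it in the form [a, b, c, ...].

Answer: [1, 4, 0, 5, 2, 6, 3]

Derivation:
After 1 (swap(2, 5)): [2, 4, 6, 3, 5, 0, 1]
After 2 (rotate_left(4, 6, k=1)): [2, 4, 6, 3, 0, 1, 5]
After 3 (rotate_left(3, 5, k=2)): [2, 4, 6, 1, 3, 0, 5]
After 4 (rotate_left(2, 6, k=3)): [2, 4, 0, 5, 6, 1, 3]
After 5 (swap(5, 0)): [1, 4, 0, 5, 6, 2, 3]
After 6 (swap(5, 4)): [1, 4, 0, 5, 2, 6, 3]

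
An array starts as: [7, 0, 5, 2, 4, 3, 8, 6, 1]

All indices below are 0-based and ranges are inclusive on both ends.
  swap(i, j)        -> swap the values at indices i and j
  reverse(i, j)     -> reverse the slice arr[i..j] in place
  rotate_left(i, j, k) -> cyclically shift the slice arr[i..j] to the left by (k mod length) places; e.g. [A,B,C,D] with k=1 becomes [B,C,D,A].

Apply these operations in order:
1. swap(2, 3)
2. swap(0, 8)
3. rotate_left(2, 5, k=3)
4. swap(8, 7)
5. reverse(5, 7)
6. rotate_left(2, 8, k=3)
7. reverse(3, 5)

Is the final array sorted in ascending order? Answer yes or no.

Answer: no

Derivation:
After 1 (swap(2, 3)): [7, 0, 2, 5, 4, 3, 8, 6, 1]
After 2 (swap(0, 8)): [1, 0, 2, 5, 4, 3, 8, 6, 7]
After 3 (rotate_left(2, 5, k=3)): [1, 0, 3, 2, 5, 4, 8, 6, 7]
After 4 (swap(8, 7)): [1, 0, 3, 2, 5, 4, 8, 7, 6]
After 5 (reverse(5, 7)): [1, 0, 3, 2, 5, 7, 8, 4, 6]
After 6 (rotate_left(2, 8, k=3)): [1, 0, 7, 8, 4, 6, 3, 2, 5]
After 7 (reverse(3, 5)): [1, 0, 7, 6, 4, 8, 3, 2, 5]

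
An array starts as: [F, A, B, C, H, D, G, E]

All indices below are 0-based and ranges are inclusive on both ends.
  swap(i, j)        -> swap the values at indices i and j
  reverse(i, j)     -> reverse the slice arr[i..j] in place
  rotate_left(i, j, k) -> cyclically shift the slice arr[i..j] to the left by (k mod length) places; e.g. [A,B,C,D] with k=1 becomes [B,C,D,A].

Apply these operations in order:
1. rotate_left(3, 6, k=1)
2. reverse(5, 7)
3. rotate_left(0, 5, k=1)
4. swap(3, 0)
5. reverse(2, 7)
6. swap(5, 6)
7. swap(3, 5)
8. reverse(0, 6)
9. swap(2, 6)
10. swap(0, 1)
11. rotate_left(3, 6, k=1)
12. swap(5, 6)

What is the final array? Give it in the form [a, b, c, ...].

After 1 (rotate_left(3, 6, k=1)): [F, A, B, H, D, G, C, E]
After 2 (reverse(5, 7)): [F, A, B, H, D, E, C, G]
After 3 (rotate_left(0, 5, k=1)): [A, B, H, D, E, F, C, G]
After 4 (swap(3, 0)): [D, B, H, A, E, F, C, G]
After 5 (reverse(2, 7)): [D, B, G, C, F, E, A, H]
After 6 (swap(5, 6)): [D, B, G, C, F, A, E, H]
After 7 (swap(3, 5)): [D, B, G, A, F, C, E, H]
After 8 (reverse(0, 6)): [E, C, F, A, G, B, D, H]
After 9 (swap(2, 6)): [E, C, D, A, G, B, F, H]
After 10 (swap(0, 1)): [C, E, D, A, G, B, F, H]
After 11 (rotate_left(3, 6, k=1)): [C, E, D, G, B, F, A, H]
After 12 (swap(5, 6)): [C, E, D, G, B, A, F, H]

Answer: [C, E, D, G, B, A, F, H]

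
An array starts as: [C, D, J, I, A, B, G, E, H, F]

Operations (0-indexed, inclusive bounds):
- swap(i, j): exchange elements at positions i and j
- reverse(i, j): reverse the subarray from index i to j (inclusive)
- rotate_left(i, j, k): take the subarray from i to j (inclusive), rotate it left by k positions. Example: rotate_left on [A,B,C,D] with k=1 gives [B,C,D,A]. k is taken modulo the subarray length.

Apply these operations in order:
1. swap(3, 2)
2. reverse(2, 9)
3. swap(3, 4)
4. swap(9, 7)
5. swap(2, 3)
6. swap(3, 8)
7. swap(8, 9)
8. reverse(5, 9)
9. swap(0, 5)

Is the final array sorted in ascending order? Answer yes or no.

Answer: no

Derivation:
After 1 (swap(3, 2)): [C, D, I, J, A, B, G, E, H, F]
After 2 (reverse(2, 9)): [C, D, F, H, E, G, B, A, J, I]
After 3 (swap(3, 4)): [C, D, F, E, H, G, B, A, J, I]
After 4 (swap(9, 7)): [C, D, F, E, H, G, B, I, J, A]
After 5 (swap(2, 3)): [C, D, E, F, H, G, B, I, J, A]
After 6 (swap(3, 8)): [C, D, E, J, H, G, B, I, F, A]
After 7 (swap(8, 9)): [C, D, E, J, H, G, B, I, A, F]
After 8 (reverse(5, 9)): [C, D, E, J, H, F, A, I, B, G]
After 9 (swap(0, 5)): [F, D, E, J, H, C, A, I, B, G]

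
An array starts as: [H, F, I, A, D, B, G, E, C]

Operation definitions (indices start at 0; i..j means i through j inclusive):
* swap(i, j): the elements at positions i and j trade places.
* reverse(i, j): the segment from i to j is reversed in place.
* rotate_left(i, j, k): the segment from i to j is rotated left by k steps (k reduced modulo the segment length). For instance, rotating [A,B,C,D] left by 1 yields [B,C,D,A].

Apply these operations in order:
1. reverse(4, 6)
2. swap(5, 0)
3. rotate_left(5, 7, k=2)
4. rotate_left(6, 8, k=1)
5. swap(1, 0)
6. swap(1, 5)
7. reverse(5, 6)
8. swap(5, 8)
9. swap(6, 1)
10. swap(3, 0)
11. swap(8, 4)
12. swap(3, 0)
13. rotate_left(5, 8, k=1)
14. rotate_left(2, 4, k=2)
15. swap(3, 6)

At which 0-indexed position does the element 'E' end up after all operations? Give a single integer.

Answer: 5

Derivation:
After 1 (reverse(4, 6)): [H, F, I, A, G, B, D, E, C]
After 2 (swap(5, 0)): [B, F, I, A, G, H, D, E, C]
After 3 (rotate_left(5, 7, k=2)): [B, F, I, A, G, E, H, D, C]
After 4 (rotate_left(6, 8, k=1)): [B, F, I, A, G, E, D, C, H]
After 5 (swap(1, 0)): [F, B, I, A, G, E, D, C, H]
After 6 (swap(1, 5)): [F, E, I, A, G, B, D, C, H]
After 7 (reverse(5, 6)): [F, E, I, A, G, D, B, C, H]
After 8 (swap(5, 8)): [F, E, I, A, G, H, B, C, D]
After 9 (swap(6, 1)): [F, B, I, A, G, H, E, C, D]
After 10 (swap(3, 0)): [A, B, I, F, G, H, E, C, D]
After 11 (swap(8, 4)): [A, B, I, F, D, H, E, C, G]
After 12 (swap(3, 0)): [F, B, I, A, D, H, E, C, G]
After 13 (rotate_left(5, 8, k=1)): [F, B, I, A, D, E, C, G, H]
After 14 (rotate_left(2, 4, k=2)): [F, B, D, I, A, E, C, G, H]
After 15 (swap(3, 6)): [F, B, D, C, A, E, I, G, H]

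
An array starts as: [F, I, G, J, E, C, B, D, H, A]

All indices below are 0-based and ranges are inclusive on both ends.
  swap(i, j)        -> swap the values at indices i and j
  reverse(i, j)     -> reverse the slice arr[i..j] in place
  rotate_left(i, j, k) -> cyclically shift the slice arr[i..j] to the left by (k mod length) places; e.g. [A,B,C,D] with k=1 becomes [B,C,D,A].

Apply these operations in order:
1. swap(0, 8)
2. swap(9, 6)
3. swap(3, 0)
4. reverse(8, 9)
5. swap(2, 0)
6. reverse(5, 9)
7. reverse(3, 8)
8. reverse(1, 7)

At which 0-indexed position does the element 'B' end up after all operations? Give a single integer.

Answer: 3

Derivation:
After 1 (swap(0, 8)): [H, I, G, J, E, C, B, D, F, A]
After 2 (swap(9, 6)): [H, I, G, J, E, C, A, D, F, B]
After 3 (swap(3, 0)): [J, I, G, H, E, C, A, D, F, B]
After 4 (reverse(8, 9)): [J, I, G, H, E, C, A, D, B, F]
After 5 (swap(2, 0)): [G, I, J, H, E, C, A, D, B, F]
After 6 (reverse(5, 9)): [G, I, J, H, E, F, B, D, A, C]
After 7 (reverse(3, 8)): [G, I, J, A, D, B, F, E, H, C]
After 8 (reverse(1, 7)): [G, E, F, B, D, A, J, I, H, C]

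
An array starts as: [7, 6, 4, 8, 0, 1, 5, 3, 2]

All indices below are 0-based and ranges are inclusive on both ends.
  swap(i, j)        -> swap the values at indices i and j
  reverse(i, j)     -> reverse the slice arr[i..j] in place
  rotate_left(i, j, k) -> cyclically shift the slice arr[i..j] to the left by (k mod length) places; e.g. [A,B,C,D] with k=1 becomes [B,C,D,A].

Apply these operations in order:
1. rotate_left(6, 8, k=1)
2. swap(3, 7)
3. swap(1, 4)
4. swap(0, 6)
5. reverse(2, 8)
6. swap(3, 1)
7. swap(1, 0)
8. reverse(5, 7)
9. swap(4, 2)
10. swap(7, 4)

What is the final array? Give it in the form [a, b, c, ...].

After 1 (rotate_left(6, 8, k=1)): [7, 6, 4, 8, 0, 1, 3, 2, 5]
After 2 (swap(3, 7)): [7, 6, 4, 2, 0, 1, 3, 8, 5]
After 3 (swap(1, 4)): [7, 0, 4, 2, 6, 1, 3, 8, 5]
After 4 (swap(0, 6)): [3, 0, 4, 2, 6, 1, 7, 8, 5]
After 5 (reverse(2, 8)): [3, 0, 5, 8, 7, 1, 6, 2, 4]
After 6 (swap(3, 1)): [3, 8, 5, 0, 7, 1, 6, 2, 4]
After 7 (swap(1, 0)): [8, 3, 5, 0, 7, 1, 6, 2, 4]
After 8 (reverse(5, 7)): [8, 3, 5, 0, 7, 2, 6, 1, 4]
After 9 (swap(4, 2)): [8, 3, 7, 0, 5, 2, 6, 1, 4]
After 10 (swap(7, 4)): [8, 3, 7, 0, 1, 2, 6, 5, 4]

Answer: [8, 3, 7, 0, 1, 2, 6, 5, 4]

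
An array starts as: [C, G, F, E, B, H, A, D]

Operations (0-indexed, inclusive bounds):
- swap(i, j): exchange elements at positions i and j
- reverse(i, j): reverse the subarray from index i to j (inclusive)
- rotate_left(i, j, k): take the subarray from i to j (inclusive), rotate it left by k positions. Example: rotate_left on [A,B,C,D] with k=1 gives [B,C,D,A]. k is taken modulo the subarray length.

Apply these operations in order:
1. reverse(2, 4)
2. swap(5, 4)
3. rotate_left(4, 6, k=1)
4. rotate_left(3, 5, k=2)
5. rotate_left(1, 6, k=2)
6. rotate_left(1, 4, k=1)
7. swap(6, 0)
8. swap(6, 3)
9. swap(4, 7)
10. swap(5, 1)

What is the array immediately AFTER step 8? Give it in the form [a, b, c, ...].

After 1 (reverse(2, 4)): [C, G, B, E, F, H, A, D]
After 2 (swap(5, 4)): [C, G, B, E, H, F, A, D]
After 3 (rotate_left(4, 6, k=1)): [C, G, B, E, F, A, H, D]
After 4 (rotate_left(3, 5, k=2)): [C, G, B, A, E, F, H, D]
After 5 (rotate_left(1, 6, k=2)): [C, A, E, F, H, G, B, D]
After 6 (rotate_left(1, 4, k=1)): [C, E, F, H, A, G, B, D]
After 7 (swap(6, 0)): [B, E, F, H, A, G, C, D]
After 8 (swap(6, 3)): [B, E, F, C, A, G, H, D]

Answer: [B, E, F, C, A, G, H, D]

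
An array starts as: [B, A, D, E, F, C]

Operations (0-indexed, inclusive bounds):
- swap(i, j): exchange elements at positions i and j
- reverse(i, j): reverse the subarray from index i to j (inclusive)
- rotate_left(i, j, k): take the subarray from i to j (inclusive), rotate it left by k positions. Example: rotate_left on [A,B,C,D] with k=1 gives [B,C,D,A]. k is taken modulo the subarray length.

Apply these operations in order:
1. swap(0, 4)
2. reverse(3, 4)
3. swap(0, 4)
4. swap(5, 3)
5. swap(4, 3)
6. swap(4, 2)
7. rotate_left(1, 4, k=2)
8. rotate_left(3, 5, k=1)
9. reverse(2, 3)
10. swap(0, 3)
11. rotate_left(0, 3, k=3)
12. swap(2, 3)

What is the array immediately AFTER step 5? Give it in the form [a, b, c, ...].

Answer: [E, A, D, F, C, B]

Derivation:
After 1 (swap(0, 4)): [F, A, D, E, B, C]
After 2 (reverse(3, 4)): [F, A, D, B, E, C]
After 3 (swap(0, 4)): [E, A, D, B, F, C]
After 4 (swap(5, 3)): [E, A, D, C, F, B]
After 5 (swap(4, 3)): [E, A, D, F, C, B]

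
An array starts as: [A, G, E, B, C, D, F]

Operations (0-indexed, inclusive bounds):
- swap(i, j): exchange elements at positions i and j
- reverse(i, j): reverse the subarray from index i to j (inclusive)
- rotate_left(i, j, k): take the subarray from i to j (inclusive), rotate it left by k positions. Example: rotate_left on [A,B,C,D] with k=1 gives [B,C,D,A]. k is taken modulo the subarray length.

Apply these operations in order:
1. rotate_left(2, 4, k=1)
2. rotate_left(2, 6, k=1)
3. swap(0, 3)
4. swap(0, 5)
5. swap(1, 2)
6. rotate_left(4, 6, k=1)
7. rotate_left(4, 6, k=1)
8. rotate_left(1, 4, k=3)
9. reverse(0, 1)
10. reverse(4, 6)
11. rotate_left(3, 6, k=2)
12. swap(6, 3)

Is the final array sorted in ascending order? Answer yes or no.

Answer: no

Derivation:
After 1 (rotate_left(2, 4, k=1)): [A, G, B, C, E, D, F]
After 2 (rotate_left(2, 6, k=1)): [A, G, C, E, D, F, B]
After 3 (swap(0, 3)): [E, G, C, A, D, F, B]
After 4 (swap(0, 5)): [F, G, C, A, D, E, B]
After 5 (swap(1, 2)): [F, C, G, A, D, E, B]
After 6 (rotate_left(4, 6, k=1)): [F, C, G, A, E, B, D]
After 7 (rotate_left(4, 6, k=1)): [F, C, G, A, B, D, E]
After 8 (rotate_left(1, 4, k=3)): [F, B, C, G, A, D, E]
After 9 (reverse(0, 1)): [B, F, C, G, A, D, E]
After 10 (reverse(4, 6)): [B, F, C, G, E, D, A]
After 11 (rotate_left(3, 6, k=2)): [B, F, C, D, A, G, E]
After 12 (swap(6, 3)): [B, F, C, E, A, G, D]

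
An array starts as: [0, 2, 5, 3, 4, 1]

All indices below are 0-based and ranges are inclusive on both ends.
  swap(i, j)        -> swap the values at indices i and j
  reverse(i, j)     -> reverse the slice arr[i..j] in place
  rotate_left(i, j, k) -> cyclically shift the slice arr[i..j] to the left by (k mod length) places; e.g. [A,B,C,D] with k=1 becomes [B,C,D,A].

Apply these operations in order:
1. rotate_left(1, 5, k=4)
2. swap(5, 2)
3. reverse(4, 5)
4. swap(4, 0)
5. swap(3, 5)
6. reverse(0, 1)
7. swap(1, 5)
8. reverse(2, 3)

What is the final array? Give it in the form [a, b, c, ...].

After 1 (rotate_left(1, 5, k=4)): [0, 1, 2, 5, 3, 4]
After 2 (swap(5, 2)): [0, 1, 4, 5, 3, 2]
After 3 (reverse(4, 5)): [0, 1, 4, 5, 2, 3]
After 4 (swap(4, 0)): [2, 1, 4, 5, 0, 3]
After 5 (swap(3, 5)): [2, 1, 4, 3, 0, 5]
After 6 (reverse(0, 1)): [1, 2, 4, 3, 0, 5]
After 7 (swap(1, 5)): [1, 5, 4, 3, 0, 2]
After 8 (reverse(2, 3)): [1, 5, 3, 4, 0, 2]

Answer: [1, 5, 3, 4, 0, 2]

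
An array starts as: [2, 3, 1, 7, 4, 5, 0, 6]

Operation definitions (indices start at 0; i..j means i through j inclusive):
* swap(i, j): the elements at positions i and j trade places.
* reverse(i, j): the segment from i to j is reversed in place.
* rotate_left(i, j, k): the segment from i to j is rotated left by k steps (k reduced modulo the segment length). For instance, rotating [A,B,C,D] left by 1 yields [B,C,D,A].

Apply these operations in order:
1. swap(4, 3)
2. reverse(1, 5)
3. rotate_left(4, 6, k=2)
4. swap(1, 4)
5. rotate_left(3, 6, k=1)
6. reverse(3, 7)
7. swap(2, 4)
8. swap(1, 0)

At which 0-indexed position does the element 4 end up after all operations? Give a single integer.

After 1 (swap(4, 3)): [2, 3, 1, 4, 7, 5, 0, 6]
After 2 (reverse(1, 5)): [2, 5, 7, 4, 1, 3, 0, 6]
After 3 (rotate_left(4, 6, k=2)): [2, 5, 7, 4, 0, 1, 3, 6]
After 4 (swap(1, 4)): [2, 0, 7, 4, 5, 1, 3, 6]
After 5 (rotate_left(3, 6, k=1)): [2, 0, 7, 5, 1, 3, 4, 6]
After 6 (reverse(3, 7)): [2, 0, 7, 6, 4, 3, 1, 5]
After 7 (swap(2, 4)): [2, 0, 4, 6, 7, 3, 1, 5]
After 8 (swap(1, 0)): [0, 2, 4, 6, 7, 3, 1, 5]

Answer: 2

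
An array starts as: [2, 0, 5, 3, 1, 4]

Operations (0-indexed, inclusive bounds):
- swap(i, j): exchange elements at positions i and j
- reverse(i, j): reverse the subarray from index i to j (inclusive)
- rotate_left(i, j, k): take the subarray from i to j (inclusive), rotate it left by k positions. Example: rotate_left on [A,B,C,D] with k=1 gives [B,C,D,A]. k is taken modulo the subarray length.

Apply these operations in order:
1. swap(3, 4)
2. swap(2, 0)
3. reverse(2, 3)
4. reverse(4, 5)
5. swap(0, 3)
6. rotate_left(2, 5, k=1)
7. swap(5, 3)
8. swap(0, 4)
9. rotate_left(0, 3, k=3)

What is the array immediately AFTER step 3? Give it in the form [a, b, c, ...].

After 1 (swap(3, 4)): [2, 0, 5, 1, 3, 4]
After 2 (swap(2, 0)): [5, 0, 2, 1, 3, 4]
After 3 (reverse(2, 3)): [5, 0, 1, 2, 3, 4]

Answer: [5, 0, 1, 2, 3, 4]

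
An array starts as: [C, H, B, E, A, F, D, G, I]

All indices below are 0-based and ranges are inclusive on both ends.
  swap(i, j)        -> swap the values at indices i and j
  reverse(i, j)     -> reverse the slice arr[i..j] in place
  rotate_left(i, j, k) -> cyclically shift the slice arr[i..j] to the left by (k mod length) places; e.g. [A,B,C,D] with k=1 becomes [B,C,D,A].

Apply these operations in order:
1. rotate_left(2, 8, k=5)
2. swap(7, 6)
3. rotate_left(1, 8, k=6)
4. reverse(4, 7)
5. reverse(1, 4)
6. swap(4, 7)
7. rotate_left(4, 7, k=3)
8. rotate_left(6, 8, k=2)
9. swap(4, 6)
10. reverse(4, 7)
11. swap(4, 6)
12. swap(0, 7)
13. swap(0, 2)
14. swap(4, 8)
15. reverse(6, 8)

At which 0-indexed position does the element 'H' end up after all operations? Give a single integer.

After 1 (rotate_left(2, 8, k=5)): [C, H, G, I, B, E, A, F, D]
After 2 (swap(7, 6)): [C, H, G, I, B, E, F, A, D]
After 3 (rotate_left(1, 8, k=6)): [C, A, D, H, G, I, B, E, F]
After 4 (reverse(4, 7)): [C, A, D, H, E, B, I, G, F]
After 5 (reverse(1, 4)): [C, E, H, D, A, B, I, G, F]
After 6 (swap(4, 7)): [C, E, H, D, G, B, I, A, F]
After 7 (rotate_left(4, 7, k=3)): [C, E, H, D, A, G, B, I, F]
After 8 (rotate_left(6, 8, k=2)): [C, E, H, D, A, G, F, B, I]
After 9 (swap(4, 6)): [C, E, H, D, F, G, A, B, I]
After 10 (reverse(4, 7)): [C, E, H, D, B, A, G, F, I]
After 11 (swap(4, 6)): [C, E, H, D, G, A, B, F, I]
After 12 (swap(0, 7)): [F, E, H, D, G, A, B, C, I]
After 13 (swap(0, 2)): [H, E, F, D, G, A, B, C, I]
After 14 (swap(4, 8)): [H, E, F, D, I, A, B, C, G]
After 15 (reverse(6, 8)): [H, E, F, D, I, A, G, C, B]

Answer: 0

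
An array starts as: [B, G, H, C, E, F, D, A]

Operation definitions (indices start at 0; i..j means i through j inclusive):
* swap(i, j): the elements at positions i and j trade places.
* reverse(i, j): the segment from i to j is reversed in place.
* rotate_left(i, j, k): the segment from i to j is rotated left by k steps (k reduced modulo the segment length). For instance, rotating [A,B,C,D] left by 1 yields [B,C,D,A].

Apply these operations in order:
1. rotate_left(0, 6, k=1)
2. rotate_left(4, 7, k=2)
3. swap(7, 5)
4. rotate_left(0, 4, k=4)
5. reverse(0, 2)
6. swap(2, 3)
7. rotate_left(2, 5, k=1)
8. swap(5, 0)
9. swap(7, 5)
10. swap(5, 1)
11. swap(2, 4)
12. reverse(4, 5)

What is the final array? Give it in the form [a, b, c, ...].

Answer: [C, A, D, E, G, B, F, H]

Derivation:
After 1 (rotate_left(0, 6, k=1)): [G, H, C, E, F, D, B, A]
After 2 (rotate_left(4, 7, k=2)): [G, H, C, E, B, A, F, D]
After 3 (swap(7, 5)): [G, H, C, E, B, D, F, A]
After 4 (rotate_left(0, 4, k=4)): [B, G, H, C, E, D, F, A]
After 5 (reverse(0, 2)): [H, G, B, C, E, D, F, A]
After 6 (swap(2, 3)): [H, G, C, B, E, D, F, A]
After 7 (rotate_left(2, 5, k=1)): [H, G, B, E, D, C, F, A]
After 8 (swap(5, 0)): [C, G, B, E, D, H, F, A]
After 9 (swap(7, 5)): [C, G, B, E, D, A, F, H]
After 10 (swap(5, 1)): [C, A, B, E, D, G, F, H]
After 11 (swap(2, 4)): [C, A, D, E, B, G, F, H]
After 12 (reverse(4, 5)): [C, A, D, E, G, B, F, H]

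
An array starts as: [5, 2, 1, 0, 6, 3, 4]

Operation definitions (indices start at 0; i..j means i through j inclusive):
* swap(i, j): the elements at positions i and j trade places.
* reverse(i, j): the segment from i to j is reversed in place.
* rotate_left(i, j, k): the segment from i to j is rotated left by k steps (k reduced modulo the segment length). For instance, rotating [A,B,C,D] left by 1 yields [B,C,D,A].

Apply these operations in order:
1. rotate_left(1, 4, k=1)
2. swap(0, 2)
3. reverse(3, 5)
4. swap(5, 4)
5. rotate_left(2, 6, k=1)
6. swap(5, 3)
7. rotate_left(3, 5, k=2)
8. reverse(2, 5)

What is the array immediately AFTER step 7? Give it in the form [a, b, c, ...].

Answer: [0, 1, 3, 6, 4, 2, 5]

Derivation:
After 1 (rotate_left(1, 4, k=1)): [5, 1, 0, 6, 2, 3, 4]
After 2 (swap(0, 2)): [0, 1, 5, 6, 2, 3, 4]
After 3 (reverse(3, 5)): [0, 1, 5, 3, 2, 6, 4]
After 4 (swap(5, 4)): [0, 1, 5, 3, 6, 2, 4]
After 5 (rotate_left(2, 6, k=1)): [0, 1, 3, 6, 2, 4, 5]
After 6 (swap(5, 3)): [0, 1, 3, 4, 2, 6, 5]
After 7 (rotate_left(3, 5, k=2)): [0, 1, 3, 6, 4, 2, 5]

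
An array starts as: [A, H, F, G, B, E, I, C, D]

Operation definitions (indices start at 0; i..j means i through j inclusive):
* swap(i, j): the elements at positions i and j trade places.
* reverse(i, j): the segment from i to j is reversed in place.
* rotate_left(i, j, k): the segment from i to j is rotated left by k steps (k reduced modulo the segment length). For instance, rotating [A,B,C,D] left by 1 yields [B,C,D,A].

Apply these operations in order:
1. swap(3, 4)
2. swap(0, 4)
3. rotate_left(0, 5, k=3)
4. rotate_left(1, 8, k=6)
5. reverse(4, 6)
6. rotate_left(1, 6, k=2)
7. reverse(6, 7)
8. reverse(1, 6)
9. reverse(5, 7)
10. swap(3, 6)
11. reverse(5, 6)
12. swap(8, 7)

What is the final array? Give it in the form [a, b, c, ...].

Answer: [B, F, C, A, G, E, D, I, H]

Derivation:
After 1 (swap(3, 4)): [A, H, F, B, G, E, I, C, D]
After 2 (swap(0, 4)): [G, H, F, B, A, E, I, C, D]
After 3 (rotate_left(0, 5, k=3)): [B, A, E, G, H, F, I, C, D]
After 4 (rotate_left(1, 8, k=6)): [B, C, D, A, E, G, H, F, I]
After 5 (reverse(4, 6)): [B, C, D, A, H, G, E, F, I]
After 6 (rotate_left(1, 6, k=2)): [B, A, H, G, E, C, D, F, I]
After 7 (reverse(6, 7)): [B, A, H, G, E, C, F, D, I]
After 8 (reverse(1, 6)): [B, F, C, E, G, H, A, D, I]
After 9 (reverse(5, 7)): [B, F, C, E, G, D, A, H, I]
After 10 (swap(3, 6)): [B, F, C, A, G, D, E, H, I]
After 11 (reverse(5, 6)): [B, F, C, A, G, E, D, H, I]
After 12 (swap(8, 7)): [B, F, C, A, G, E, D, I, H]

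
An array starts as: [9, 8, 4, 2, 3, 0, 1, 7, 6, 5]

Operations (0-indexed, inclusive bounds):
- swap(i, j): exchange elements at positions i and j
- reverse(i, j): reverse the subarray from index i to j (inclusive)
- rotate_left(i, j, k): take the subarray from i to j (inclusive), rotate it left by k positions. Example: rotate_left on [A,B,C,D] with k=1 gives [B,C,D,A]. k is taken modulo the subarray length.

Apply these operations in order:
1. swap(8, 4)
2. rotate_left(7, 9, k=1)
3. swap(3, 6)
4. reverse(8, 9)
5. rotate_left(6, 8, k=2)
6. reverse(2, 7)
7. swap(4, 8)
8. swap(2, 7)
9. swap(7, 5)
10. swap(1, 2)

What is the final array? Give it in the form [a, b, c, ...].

After 1 (swap(8, 4)): [9, 8, 4, 2, 6, 0, 1, 7, 3, 5]
After 2 (rotate_left(7, 9, k=1)): [9, 8, 4, 2, 6, 0, 1, 3, 5, 7]
After 3 (swap(3, 6)): [9, 8, 4, 1, 6, 0, 2, 3, 5, 7]
After 4 (reverse(8, 9)): [9, 8, 4, 1, 6, 0, 2, 3, 7, 5]
After 5 (rotate_left(6, 8, k=2)): [9, 8, 4, 1, 6, 0, 7, 2, 3, 5]
After 6 (reverse(2, 7)): [9, 8, 2, 7, 0, 6, 1, 4, 3, 5]
After 7 (swap(4, 8)): [9, 8, 2, 7, 3, 6, 1, 4, 0, 5]
After 8 (swap(2, 7)): [9, 8, 4, 7, 3, 6, 1, 2, 0, 5]
After 9 (swap(7, 5)): [9, 8, 4, 7, 3, 2, 1, 6, 0, 5]
After 10 (swap(1, 2)): [9, 4, 8, 7, 3, 2, 1, 6, 0, 5]

Answer: [9, 4, 8, 7, 3, 2, 1, 6, 0, 5]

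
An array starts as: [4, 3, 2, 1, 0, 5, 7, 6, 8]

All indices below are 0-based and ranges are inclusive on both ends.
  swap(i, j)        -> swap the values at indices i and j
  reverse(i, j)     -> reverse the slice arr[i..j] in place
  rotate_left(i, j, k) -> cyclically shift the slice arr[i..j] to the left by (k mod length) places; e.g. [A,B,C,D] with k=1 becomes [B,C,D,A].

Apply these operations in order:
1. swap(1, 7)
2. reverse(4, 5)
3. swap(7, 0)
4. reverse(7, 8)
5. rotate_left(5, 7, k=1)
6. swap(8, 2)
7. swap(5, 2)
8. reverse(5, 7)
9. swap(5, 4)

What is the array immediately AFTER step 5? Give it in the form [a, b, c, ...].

After 1 (swap(1, 7)): [4, 6, 2, 1, 0, 5, 7, 3, 8]
After 2 (reverse(4, 5)): [4, 6, 2, 1, 5, 0, 7, 3, 8]
After 3 (swap(7, 0)): [3, 6, 2, 1, 5, 0, 7, 4, 8]
After 4 (reverse(7, 8)): [3, 6, 2, 1, 5, 0, 7, 8, 4]
After 5 (rotate_left(5, 7, k=1)): [3, 6, 2, 1, 5, 7, 8, 0, 4]

Answer: [3, 6, 2, 1, 5, 7, 8, 0, 4]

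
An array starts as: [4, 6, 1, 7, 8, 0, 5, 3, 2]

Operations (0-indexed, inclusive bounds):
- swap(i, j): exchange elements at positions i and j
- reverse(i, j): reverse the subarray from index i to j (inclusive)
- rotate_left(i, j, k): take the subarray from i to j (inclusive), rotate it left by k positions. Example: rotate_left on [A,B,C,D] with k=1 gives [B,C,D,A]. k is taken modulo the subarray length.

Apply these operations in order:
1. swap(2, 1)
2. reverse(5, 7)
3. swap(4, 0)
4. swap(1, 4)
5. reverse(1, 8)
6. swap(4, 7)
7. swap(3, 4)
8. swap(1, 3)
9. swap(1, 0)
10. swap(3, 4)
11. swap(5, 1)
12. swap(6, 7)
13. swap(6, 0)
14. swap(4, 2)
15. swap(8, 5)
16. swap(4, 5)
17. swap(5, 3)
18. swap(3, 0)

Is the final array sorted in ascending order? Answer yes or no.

Answer: yes

Derivation:
After 1 (swap(2, 1)): [4, 1, 6, 7, 8, 0, 5, 3, 2]
After 2 (reverse(5, 7)): [4, 1, 6, 7, 8, 3, 5, 0, 2]
After 3 (swap(4, 0)): [8, 1, 6, 7, 4, 3, 5, 0, 2]
After 4 (swap(1, 4)): [8, 4, 6, 7, 1, 3, 5, 0, 2]
After 5 (reverse(1, 8)): [8, 2, 0, 5, 3, 1, 7, 6, 4]
After 6 (swap(4, 7)): [8, 2, 0, 5, 6, 1, 7, 3, 4]
After 7 (swap(3, 4)): [8, 2, 0, 6, 5, 1, 7, 3, 4]
After 8 (swap(1, 3)): [8, 6, 0, 2, 5, 1, 7, 3, 4]
After 9 (swap(1, 0)): [6, 8, 0, 2, 5, 1, 7, 3, 4]
After 10 (swap(3, 4)): [6, 8, 0, 5, 2, 1, 7, 3, 4]
After 11 (swap(5, 1)): [6, 1, 0, 5, 2, 8, 7, 3, 4]
After 12 (swap(6, 7)): [6, 1, 0, 5, 2, 8, 3, 7, 4]
After 13 (swap(6, 0)): [3, 1, 0, 5, 2, 8, 6, 7, 4]
After 14 (swap(4, 2)): [3, 1, 2, 5, 0, 8, 6, 7, 4]
After 15 (swap(8, 5)): [3, 1, 2, 5, 0, 4, 6, 7, 8]
After 16 (swap(4, 5)): [3, 1, 2, 5, 4, 0, 6, 7, 8]
After 17 (swap(5, 3)): [3, 1, 2, 0, 4, 5, 6, 7, 8]
After 18 (swap(3, 0)): [0, 1, 2, 3, 4, 5, 6, 7, 8]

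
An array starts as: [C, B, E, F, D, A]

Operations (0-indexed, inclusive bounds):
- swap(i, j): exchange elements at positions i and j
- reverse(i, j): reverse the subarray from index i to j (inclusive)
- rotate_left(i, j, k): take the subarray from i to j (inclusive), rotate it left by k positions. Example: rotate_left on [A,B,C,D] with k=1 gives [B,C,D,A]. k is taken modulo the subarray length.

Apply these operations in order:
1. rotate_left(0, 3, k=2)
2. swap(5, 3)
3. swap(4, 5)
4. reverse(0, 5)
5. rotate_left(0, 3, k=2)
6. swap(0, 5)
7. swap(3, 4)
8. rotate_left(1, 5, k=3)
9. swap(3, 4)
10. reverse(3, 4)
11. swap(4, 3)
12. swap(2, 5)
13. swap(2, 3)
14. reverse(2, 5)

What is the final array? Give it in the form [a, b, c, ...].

After 1 (rotate_left(0, 3, k=2)): [E, F, C, B, D, A]
After 2 (swap(5, 3)): [E, F, C, A, D, B]
After 3 (swap(4, 5)): [E, F, C, A, B, D]
After 4 (reverse(0, 5)): [D, B, A, C, F, E]
After 5 (rotate_left(0, 3, k=2)): [A, C, D, B, F, E]
After 6 (swap(0, 5)): [E, C, D, B, F, A]
After 7 (swap(3, 4)): [E, C, D, F, B, A]
After 8 (rotate_left(1, 5, k=3)): [E, B, A, C, D, F]
After 9 (swap(3, 4)): [E, B, A, D, C, F]
After 10 (reverse(3, 4)): [E, B, A, C, D, F]
After 11 (swap(4, 3)): [E, B, A, D, C, F]
After 12 (swap(2, 5)): [E, B, F, D, C, A]
After 13 (swap(2, 3)): [E, B, D, F, C, A]
After 14 (reverse(2, 5)): [E, B, A, C, F, D]

Answer: [E, B, A, C, F, D]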